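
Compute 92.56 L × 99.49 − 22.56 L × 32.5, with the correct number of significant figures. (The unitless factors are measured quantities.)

8476 L

92.56 × 99.49 = 9208.7944 → 9209 L (4 s.f., last digit at the 10^0 place).
22.56 × 32.5 = 733.2 → 733 L (3 s.f., last digit at the 10^0 place).
Difference: 8475.5944 L; keep the coarser place, 10^0.
Result: 8476 L.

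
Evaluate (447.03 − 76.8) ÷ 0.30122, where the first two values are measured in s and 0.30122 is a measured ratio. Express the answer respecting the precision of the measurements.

1229 s

447.03 s − 76.8 s = 370.23 s; the difference is limited to 1 decimal place (4 s.f.).
Carrying full precision, 370.23 ÷ 0.30122 = 1229.10165328… s; 0.30122 has 5 s.f., so the result keeps min(4, 5) = 4 s.f.
Rounded to 4 significant figures: 1229 s.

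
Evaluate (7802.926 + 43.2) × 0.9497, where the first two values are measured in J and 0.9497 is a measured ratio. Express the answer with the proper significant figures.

7802.926 J + 43.2 J = 7846.126 J; the sum is limited to 1 decimal place (5 s.f.).
Carrying full precision, 7846.126 × 0.9497 = 7451.4658622 J; 0.9497 has 4 s.f., so the result keeps min(5, 4) = 4 s.f.
Rounded to 4 significant figures: 7451 J.

7451 J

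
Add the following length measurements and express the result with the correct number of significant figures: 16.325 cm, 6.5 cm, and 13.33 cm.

36.2 cm

16.325 cm + 6.5 cm + 13.33 cm = 36.155 cm.
Addition/subtraction keeps the fewest decimal places: 16.325 → 3 decimal places, 6.5 → 1 decimal place, 13.33 → 2 decimal places; limit is 1.
Rounded to 1 decimal place: 36.2 cm.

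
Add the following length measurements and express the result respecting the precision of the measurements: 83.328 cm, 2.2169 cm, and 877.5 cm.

83.328 cm + 2.2169 cm + 877.5 cm = 963.0449 cm.
Addition/subtraction keeps the fewest decimal places: 83.328 → 3 decimal places, 2.2169 → 4 decimal places, 877.5 → 1 decimal place; limit is 1.
Rounded to 1 decimal place: 963.0 cm.

963.0 cm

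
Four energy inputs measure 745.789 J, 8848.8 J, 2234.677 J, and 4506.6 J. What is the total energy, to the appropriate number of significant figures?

745.789 J + 8848.8 J + 2234.677 J + 4506.6 J = 16335.866 J.
Addition/subtraction keeps the fewest decimal places: 745.789 → 3 decimal places, 8848.8 → 1 decimal place, 2234.677 → 3 decimal places, 4506.6 → 1 decimal place; limit is 1.
Rounded to 1 decimal place: 16335.9 J.

16335.9 J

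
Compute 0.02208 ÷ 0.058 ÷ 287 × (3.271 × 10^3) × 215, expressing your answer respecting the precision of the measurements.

9.3 × 10^2

0.02208 ÷ 0.058 ÷ 287 × (3.271 × 10^3) × 215 = 932.842196323…
Multiplication/division keeps the fewest significant figures: 0.02208 → 4 s.f., 0.058 → 2 s.f., 287 → 3 s.f., 3.271 × 10^3 → 4 s.f., 215 → 3 s.f.; limit is 2.
Rounded to 2 significant figures: 9.3 × 10^2.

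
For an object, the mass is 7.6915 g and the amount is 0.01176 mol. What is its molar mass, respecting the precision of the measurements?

molar mass = 7.6915 g ÷ 0.01176 mol = 654.039115646… g/mol.
7.6915 has 5 significant figures; 0.01176 has 4.
Division/multiplication keeps the fewest: 4 significant figures.
Rounded: 654.0 g/mol.

654.0 g/mol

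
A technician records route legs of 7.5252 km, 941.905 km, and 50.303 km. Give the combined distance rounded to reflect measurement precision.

7.5252 km + 941.905 km + 50.303 km = 999.7332 km.
Addition/subtraction keeps the fewest decimal places: 7.5252 → 4 decimal places, 941.905 → 3 decimal places, 50.303 → 3 decimal places; limit is 3.
Rounded to 3 decimal places: 999.733 km.

999.733 km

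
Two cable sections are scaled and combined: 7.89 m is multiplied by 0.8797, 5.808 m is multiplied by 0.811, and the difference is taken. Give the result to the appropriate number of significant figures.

2.23 m

7.89 × 0.8797 = 6.940833 → 6.94 m (3 s.f., last digit at the 10^-2 place).
5.808 × 0.811 = 4.710288 → 4.71 m (3 s.f., last digit at the 10^-2 place).
Difference: 2.230545 m; keep the coarser place, 10^-2.
Result: 2.23 m.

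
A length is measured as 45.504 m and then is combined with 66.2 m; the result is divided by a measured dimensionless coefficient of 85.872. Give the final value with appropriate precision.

1.301 m

45.504 m + 66.2 m = 111.704 m; the sum is limited to 1 decimal place (4 s.f.).
Carrying full precision, 111.704 ÷ 85.872 = 1.30081982486… m; 85.872 has 5 s.f., so the result keeps min(4, 5) = 4 s.f.
Rounded to 4 significant figures: 1.301 m.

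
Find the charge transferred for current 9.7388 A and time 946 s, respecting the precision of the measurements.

charge transferred = 9.7388 A × 946 s = 9212.9048 C.
9.7388 has 5 significant figures; 946 has 3.
Division/multiplication keeps the fewest: 3 significant figures.
Rounded: 9.21 × 10^3 C.

9.21 × 10^3 C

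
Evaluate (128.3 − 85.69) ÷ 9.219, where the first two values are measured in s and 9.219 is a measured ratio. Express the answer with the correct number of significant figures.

128.3 s − 85.69 s = 42.61 s; the difference is limited to 1 decimal place (3 s.f.).
Carrying full precision, 42.61 ÷ 9.219 = 4.62197635318… s; 9.219 has 4 s.f., so the result keeps min(3, 4) = 3 s.f.
Rounded to 3 significant figures: 4.62 s.

4.62 s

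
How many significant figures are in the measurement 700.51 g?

700.51: zeros between nonzero digits are significant.

5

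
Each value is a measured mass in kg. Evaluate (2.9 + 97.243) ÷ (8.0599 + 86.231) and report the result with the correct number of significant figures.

1.062

2.9 + 97.243 = 100.143, limited to 1 d.p. → 4 s.f.; 8.0599 + 86.231 = 94.2909, limited to 3 d.p. → 5 s.f.
Carrying full precision, 100.143 ÷ 94.2909 = 1.06206431374…; keep min(4, 5) = 4 s.f.
Rounded to 4 significant figures: 1.062.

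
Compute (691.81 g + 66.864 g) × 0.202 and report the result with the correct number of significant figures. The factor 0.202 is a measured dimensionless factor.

691.81 g + 66.864 g = 758.674 g; the sum is limited to 2 decimal places (5 s.f.).
Carrying full precision, 758.674 × 0.202 = 153.252148 g; 0.202 has 3 s.f., so the result keeps min(5, 3) = 3 s.f.
Rounded to 3 significant figures: 153 g.

153 g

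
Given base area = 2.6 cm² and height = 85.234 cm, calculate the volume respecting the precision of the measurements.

2.2 × 10² cm³

volume = 2.6 cm² × 85.234 cm = 221.6084 cm³.
2.6 has 2 significant figures; 85.234 has 5.
Division/multiplication keeps the fewest: 2 significant figures.
Rounded: 2.2 × 10² cm³.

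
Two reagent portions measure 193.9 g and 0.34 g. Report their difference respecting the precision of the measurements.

193.6 g

193.9 g − 0.34 g = 193.56 g.
Addition/subtraction keeps the fewest decimal places: 193.9 → 1 decimal place, 0.34 → 2 decimal places; limit is 1.
Rounded to 1 decimal place: 193.6 g.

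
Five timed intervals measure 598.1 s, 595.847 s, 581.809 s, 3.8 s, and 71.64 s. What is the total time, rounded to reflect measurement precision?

598.1 s + 595.847 s + 581.809 s + 3.8 s + 71.64 s = 1851.196 s.
Addition/subtraction keeps the fewest decimal places: 598.1 → 1 decimal place, 595.847 → 3 decimal places, 581.809 → 3 decimal places, 3.8 → 1 decimal place, 71.64 → 2 decimal places; limit is 1.
Rounded to 1 decimal place: 1851.2 s.

1851.2 s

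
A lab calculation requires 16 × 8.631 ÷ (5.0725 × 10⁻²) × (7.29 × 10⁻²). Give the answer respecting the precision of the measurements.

16 × 8.631 ÷ (5.0725 × 10⁻²) × (7.29 × 10⁻²) = 198.466207984…
Multiplication/division keeps the fewest significant figures: 16 → 2 s.f., 8.631 → 4 s.f., 5.0725 × 10⁻² → 5 s.f., 7.29 × 10⁻² → 3 s.f.; limit is 2.
Rounded to 2 significant figures: 2.0 × 10².

2.0 × 10²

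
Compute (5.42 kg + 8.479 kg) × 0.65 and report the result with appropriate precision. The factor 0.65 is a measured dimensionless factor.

5.42 kg + 8.479 kg = 13.899 kg; the sum is limited to 2 decimal places (4 s.f.).
Carrying full precision, 13.899 × 0.65 = 9.03435 kg; 0.65 has 2 s.f., so the result keeps min(4, 2) = 2 s.f.
Rounded to 2 significant figures: 9.0 kg.

9.0 kg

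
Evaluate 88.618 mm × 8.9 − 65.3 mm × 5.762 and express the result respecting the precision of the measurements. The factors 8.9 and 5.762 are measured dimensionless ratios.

4.1 × 10^2 mm

88.618 × 8.9 = 788.7002 → 7.9 × 10^2 mm (2 s.f., last digit at the 10^1 place).
65.3 × 5.762 = 376.2586 → 376 mm (3 s.f., last digit at the 10^0 place).
Difference: 412.4416 mm; keep the coarser place, 10^1.
Result: 4.1 × 10^2 mm.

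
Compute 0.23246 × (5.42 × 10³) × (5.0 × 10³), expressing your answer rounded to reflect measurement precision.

0.23246 × (5.42 × 10³) × (5.0 × 10³) = 6299666
Multiplication/division keeps the fewest significant figures: 0.23246 → 5 s.f., 5.42 × 10³ → 3 s.f., 5.0 × 10³ → 2 s.f.; limit is 2.
Rounded to 2 significant figures: 6.3 × 10⁶.

6.3 × 10⁶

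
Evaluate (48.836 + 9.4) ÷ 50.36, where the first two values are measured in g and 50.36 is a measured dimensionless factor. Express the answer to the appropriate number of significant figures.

48.836 g + 9.4 g = 58.236 g; the sum is limited to 1 decimal place (3 s.f.).
Carrying full precision, 58.236 ÷ 50.36 = 1.15639396346… g; 50.36 has 4 s.f., so the result keeps min(3, 4) = 3 s.f.
Rounded to 3 significant figures: 1.16 g.

1.16 g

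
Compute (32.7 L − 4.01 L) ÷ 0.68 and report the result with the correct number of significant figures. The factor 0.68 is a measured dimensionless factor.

32.7 L − 4.01 L = 28.69 L; the difference is limited to 1 decimal place (3 s.f.).
Carrying full precision, 28.69 ÷ 0.68 = 42.1911764706… L; 0.68 has 2 s.f., so the result keeps min(3, 2) = 2 s.f.
Rounded to 2 significant figures: 42 L.

42 L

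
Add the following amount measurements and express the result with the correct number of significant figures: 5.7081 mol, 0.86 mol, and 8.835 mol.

15.40 mol

5.7081 mol + 0.86 mol + 8.835 mol = 15.4031 mol.
Addition/subtraction keeps the fewest decimal places: 5.7081 → 4 decimal places, 0.86 → 2 decimal places, 8.835 → 3 decimal places; limit is 2.
Rounded to 2 decimal places: 15.40 mol.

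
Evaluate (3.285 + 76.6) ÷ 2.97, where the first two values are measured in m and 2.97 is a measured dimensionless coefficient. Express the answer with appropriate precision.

26.9 m

3.285 m + 76.6 m = 79.885 m; the sum is limited to 1 decimal place (3 s.f.).
Carrying full precision, 79.885 ÷ 2.97 = 26.8973063973… m; 2.97 has 3 s.f., so the result keeps min(3, 3) = 3 s.f.
Rounded to 3 significant figures: 26.9 m.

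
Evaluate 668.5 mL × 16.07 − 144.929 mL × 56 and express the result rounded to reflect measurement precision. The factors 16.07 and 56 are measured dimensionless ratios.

668.5 × 16.07 = 10742.795 → 1.074 × 10^4 mL (4 s.f., last digit at the 10^1 place).
144.929 × 56 = 8116.024 → 8.1 × 10^3 mL (2 s.f., last digit at the 10^2 place).
Difference: 2626.771 mL; keep the coarser place, 10^2.
Result: 2.6 × 10^3 mL.

2.6 × 10^3 mL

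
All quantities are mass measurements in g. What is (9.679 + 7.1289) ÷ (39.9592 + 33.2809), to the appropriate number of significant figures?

2.2949 × 10^-1

9.679 + 7.1289 = 16.8079, limited to 3 d.p. → 5 s.f.; 39.9592 + 33.2809 = 73.2401, limited to 4 d.p. → 6 s.f.
Carrying full precision, 16.8079 ÷ 73.2401 = 0.229490402116…; keep min(5, 6) = 5 s.f.
Rounded to 5 significant figures: 2.2949 × 10^-1.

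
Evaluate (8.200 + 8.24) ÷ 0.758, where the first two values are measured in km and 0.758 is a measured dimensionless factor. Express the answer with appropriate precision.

21.7 km

8.200 km + 8.24 km = 16.440 km; the sum is limited to 2 decimal places (4 s.f.).
Carrying full precision, 16.440 ÷ 0.758 = 21.6886543536… km; 0.758 has 3 s.f., so the result keeps min(4, 3) = 3 s.f.
Rounded to 3 significant figures: 21.7 km.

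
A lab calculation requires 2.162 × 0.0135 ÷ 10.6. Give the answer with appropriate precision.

0.00275

2.162 × 0.0135 ÷ 10.6 = 0.00275349056604…
Multiplication/division keeps the fewest significant figures: 2.162 → 4 s.f., 0.0135 → 3 s.f., 10.6 → 3 s.f.; limit is 3.
Rounded to 3 significant figures: 0.00275.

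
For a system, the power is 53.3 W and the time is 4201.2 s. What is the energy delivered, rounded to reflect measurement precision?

energy delivered = 53.3 W × 4201.2 s = 223923.96 J.
53.3 has 3 significant figures; 4201.2 has 5.
Division/multiplication keeps the fewest: 3 significant figures.
Rounded: 2.24 × 10⁵ J.

2.24 × 10⁵ J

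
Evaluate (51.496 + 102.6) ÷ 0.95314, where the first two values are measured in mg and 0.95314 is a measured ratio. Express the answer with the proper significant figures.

51.496 mg + 102.6 mg = 154.096 mg; the sum is limited to 1 decimal place (4 s.f.).
Carrying full precision, 154.096 ÷ 0.95314 = 161.671947458… mg; 0.95314 has 5 s.f., so the result keeps min(4, 5) = 4 s.f.
Rounded to 4 significant figures: 1.617 × 10^2 mg.

1.617 × 10^2 mg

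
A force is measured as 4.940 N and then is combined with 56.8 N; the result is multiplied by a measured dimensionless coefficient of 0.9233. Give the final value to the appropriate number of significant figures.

4.940 N + 56.8 N = 61.740 N; the sum is limited to 1 decimal place (3 s.f.).
Carrying full precision, 61.740 × 0.9233 = 57.004542 N; 0.9233 has 4 s.f., so the result keeps min(3, 4) = 3 s.f.
Rounded to 3 significant figures: 57.0 N.

57.0 N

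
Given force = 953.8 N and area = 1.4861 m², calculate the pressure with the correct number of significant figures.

641.8 Pa

pressure = 953.8 N ÷ 1.4861 m² = 641.814144405… Pa.
953.8 has 4 significant figures; 1.4861 has 5.
Division/multiplication keeps the fewest: 4 significant figures.
Rounded: 641.8 Pa.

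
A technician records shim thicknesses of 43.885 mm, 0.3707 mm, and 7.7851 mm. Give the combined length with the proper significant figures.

43.885 mm + 0.3707 mm + 7.7851 mm = 52.0408 mm.
Addition/subtraction keeps the fewest decimal places: 43.885 → 3 decimal places, 0.3707 → 4 decimal places, 7.7851 → 4 decimal places; limit is 3.
Rounded to 3 decimal places: 52.041 mm.

52.041 mm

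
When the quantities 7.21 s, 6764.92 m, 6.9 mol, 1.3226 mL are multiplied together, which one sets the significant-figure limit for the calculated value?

7.21 s → 3 s.f.; 6764.92 m → 6 s.f.; 6.9 mol → 2 s.f.; 1.3226 mL → 5 s.f.
The fewest is 2 significant figures, from 6.9 mol.

6.9 mol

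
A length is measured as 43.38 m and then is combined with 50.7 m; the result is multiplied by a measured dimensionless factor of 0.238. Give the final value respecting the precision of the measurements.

43.38 m + 50.7 m = 94.08 m; the sum is limited to 1 decimal place (3 s.f.).
Carrying full precision, 94.08 × 0.238 = 22.39104 m; 0.238 has 3 s.f., so the result keeps min(3, 3) = 3 s.f.
Rounded to 3 significant figures: 22.4 m.

22.4 m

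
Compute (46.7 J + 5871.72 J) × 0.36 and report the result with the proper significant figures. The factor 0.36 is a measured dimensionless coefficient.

46.7 J + 5871.72 J = 5918.42 J; the sum is limited to 1 decimal place (5 s.f.).
Carrying full precision, 5918.42 × 0.36 = 2130.6312 J; 0.36 has 2 s.f., so the result keeps min(5, 2) = 2 s.f.
Rounded to 2 significant figures: 2.1 × 10³ J.

2.1 × 10³ J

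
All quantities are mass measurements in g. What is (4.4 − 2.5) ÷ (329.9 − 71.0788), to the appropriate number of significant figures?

0.0073

4.4 − 2.5 = 1.9, limited to 1 d.p. → 2 s.f.; 329.9 − 71.0788 = 258.8212, limited to 1 d.p. → 4 s.f.
Carrying full precision, 1.9 ÷ 258.8212 = 0.00734097515969…; keep min(2, 4) = 2 s.f.
Rounded to 2 significant figures: 0.0073.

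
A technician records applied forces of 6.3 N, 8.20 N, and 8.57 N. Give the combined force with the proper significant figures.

6.3 N + 8.20 N + 8.57 N = 23.07 N.
Addition/subtraction keeps the fewest decimal places: 6.3 → 1 decimal place, 8.20 → 2 decimal places, 8.57 → 2 decimal places; limit is 1.
Rounded to 1 decimal place: 23.1 N.

23.1 N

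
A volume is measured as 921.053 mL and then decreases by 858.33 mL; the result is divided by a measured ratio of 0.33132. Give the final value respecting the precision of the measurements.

921.053 mL − 858.33 mL = 62.723 mL; the difference is limited to 2 decimal places (4 s.f.).
Carrying full precision, 62.723 ÷ 0.33132 = 189.312447181… mL; 0.33132 has 5 s.f., so the result keeps min(4, 5) = 4 s.f.
Rounded to 4 significant figures: 189.3 mL.

189.3 mL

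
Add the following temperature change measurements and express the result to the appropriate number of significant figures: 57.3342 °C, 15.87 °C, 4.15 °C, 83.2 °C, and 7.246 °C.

57.3342 °C + 15.87 °C + 4.15 °C + 83.2 °C + 7.246 °C = 167.8002 °C.
Addition/subtraction keeps the fewest decimal places: 57.3342 → 4 decimal places, 15.87 → 2 decimal places, 4.15 → 2 decimal places, 83.2 → 1 decimal place, 7.246 → 3 decimal places; limit is 1.
Rounded to 1 decimal place: 167.8 °C.

167.8 °C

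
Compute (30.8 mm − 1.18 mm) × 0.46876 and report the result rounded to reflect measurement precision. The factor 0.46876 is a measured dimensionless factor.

13.9 mm

30.8 mm − 1.18 mm = 29.62 mm; the difference is limited to 1 decimal place (3 s.f.).
Carrying full precision, 29.62 × 0.46876 = 13.8846712 mm; 0.46876 has 5 s.f., so the result keeps min(3, 5) = 3 s.f.
Rounded to 3 significant figures: 13.9 mm.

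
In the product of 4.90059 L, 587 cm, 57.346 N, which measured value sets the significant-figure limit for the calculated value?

587 cm

4.90059 L → 6 s.f.; 587 cm → 3 s.f.; 57.346 N → 5 s.f.
The fewest is 3 significant figures, from 587 cm.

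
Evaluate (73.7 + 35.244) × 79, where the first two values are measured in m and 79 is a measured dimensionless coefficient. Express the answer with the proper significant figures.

8.6 × 10^3 m

73.7 m + 35.244 m = 108.944 m; the sum is limited to 1 decimal place (4 s.f.).
Carrying full precision, 108.944 × 79 = 8606.576 m; 79 has 2 s.f., so the result keeps min(4, 2) = 2 s.f.
Rounded to 2 significant figures: 8.6 × 10^3 m.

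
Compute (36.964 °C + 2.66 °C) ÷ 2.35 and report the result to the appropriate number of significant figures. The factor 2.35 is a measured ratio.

16.9 °C

36.964 °C + 2.66 °C = 39.624 °C; the sum is limited to 2 decimal places (4 s.f.).
Carrying full precision, 39.624 ÷ 2.35 = 16.8612765957… °C; 2.35 has 3 s.f., so the result keeps min(4, 3) = 3 s.f.
Rounded to 3 significant figures: 16.9 °C.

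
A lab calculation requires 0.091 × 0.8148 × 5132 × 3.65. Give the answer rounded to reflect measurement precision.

1.4 × 10³

0.091 × 0.8148 × 5132 × 3.65 = 1388.90302824
Multiplication/division keeps the fewest significant figures: 0.091 → 2 s.f., 0.8148 → 4 s.f., 5132 → 4 s.f., 3.65 → 3 s.f.; limit is 2.
Rounded to 2 significant figures: 1.4 × 10³.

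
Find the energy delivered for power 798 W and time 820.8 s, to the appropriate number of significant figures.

energy delivered = 798 W × 820.8 s = 654998.4 J.
798 has 3 significant figures; 820.8 has 4.
Division/multiplication keeps the fewest: 3 significant figures.
Rounded: 6.55 × 10^5 J.

6.55 × 10^5 J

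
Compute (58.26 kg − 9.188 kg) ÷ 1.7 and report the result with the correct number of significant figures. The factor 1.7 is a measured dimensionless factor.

58.26 kg − 9.188 kg = 49.072 kg; the difference is limited to 2 decimal places (4 s.f.).
Carrying full precision, 49.072 ÷ 1.7 = 28.8658823529… kg; 1.7 has 2 s.f., so the result keeps min(4, 2) = 2 s.f.
Rounded to 2 significant figures: 29 kg.

29 kg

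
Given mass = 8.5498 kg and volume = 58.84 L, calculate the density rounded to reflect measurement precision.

density = 8.5498 kg ÷ 58.84 L = 0.145305914344… kg/L.
8.5498 has 5 significant figures; 58.84 has 4.
Division/multiplication keeps the fewest: 4 significant figures.
Rounded: 1.453 × 10^-1 kg/L.

1.453 × 10^-1 kg/L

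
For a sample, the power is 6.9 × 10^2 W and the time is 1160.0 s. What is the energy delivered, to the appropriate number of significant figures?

8.0 × 10^5 J

energy delivered = 6.9 × 10^2 W × 1160.0 s = 800400 J.
6.9 × 10^2 has 2 significant figures; 1160.0 has 5.
Division/multiplication keeps the fewest: 2 significant figures.
Rounded: 8.0 × 10^5 J.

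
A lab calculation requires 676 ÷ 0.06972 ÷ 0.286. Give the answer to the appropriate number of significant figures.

676 ÷ 0.06972 ÷ 0.286 = 33901.8411308…
Multiplication/division keeps the fewest significant figures: 676 → 3 s.f., 0.06972 → 4 s.f., 0.286 → 3 s.f.; limit is 3.
Rounded to 3 significant figures: 3.39 × 10^4.

3.39 × 10^4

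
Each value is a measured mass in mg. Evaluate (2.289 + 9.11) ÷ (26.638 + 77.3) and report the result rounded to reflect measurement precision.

0.1097

2.289 + 9.11 = 11.399, limited to 2 d.p. → 4 s.f.; 26.638 + 77.3 = 103.938, limited to 1 d.p. → 4 s.f.
Carrying full precision, 11.399 ÷ 103.938 = 0.109671150109…; keep min(4, 4) = 4 s.f.
Rounded to 4 significant figures: 0.1097.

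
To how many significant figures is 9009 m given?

9009: zeros between nonzero digits are significant.

4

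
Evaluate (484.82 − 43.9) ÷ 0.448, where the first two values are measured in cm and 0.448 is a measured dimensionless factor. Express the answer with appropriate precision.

484.82 cm − 43.9 cm = 440.92 cm; the difference is limited to 1 decimal place (4 s.f.).
Carrying full precision, 440.92 ÷ 0.448 = 984.196428571… cm; 0.448 has 3 s.f., so the result keeps min(4, 3) = 3 s.f.
Rounded to 3 significant figures: 984 cm.

984 cm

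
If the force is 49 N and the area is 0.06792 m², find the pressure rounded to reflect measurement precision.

7.2 × 10² Pa

pressure = 49 N ÷ 0.06792 m² = 721.436984688… Pa.
49 has 2 significant figures; 0.06792 has 4.
Division/multiplication keeps the fewest: 2 significant figures.
Rounded: 7.2 × 10² Pa.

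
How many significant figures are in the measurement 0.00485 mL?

0.00485: leading zeros are not significant.

3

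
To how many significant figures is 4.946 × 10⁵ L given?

4.946 × 10⁵: in scientific notation every digit of the coefficient is significant.

4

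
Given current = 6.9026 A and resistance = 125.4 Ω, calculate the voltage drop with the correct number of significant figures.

8.656 × 10^2 V

voltage drop = 6.9026 A × 125.4 Ω = 865.58604 V.
6.9026 has 5 significant figures; 125.4 has 4.
Division/multiplication keeps the fewest: 4 significant figures.
Rounded: 8.656 × 10^2 V.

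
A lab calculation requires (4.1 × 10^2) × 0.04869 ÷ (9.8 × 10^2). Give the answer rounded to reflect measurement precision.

(4.1 × 10^2) × 0.04869 ÷ (9.8 × 10^2) = 0.0203703061224…
Multiplication/division keeps the fewest significant figures: 4.1 × 10^2 → 2 s.f., 0.04869 → 4 s.f., 9.8 × 10^2 → 2 s.f.; limit is 2.
Rounded to 2 significant figures: 0.020.

0.020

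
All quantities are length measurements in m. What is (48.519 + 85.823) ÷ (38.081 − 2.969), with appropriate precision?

3.8261

48.519 + 85.823 = 134.342, limited to 3 d.p. → 6 s.f.; 38.081 − 2.969 = 35.112, limited to 3 d.p. → 5 s.f.
Carrying full precision, 134.342 ÷ 35.112 = 3.82609933926…; keep min(6, 5) = 5 s.f.
Rounded to 5 significant figures: 3.8261.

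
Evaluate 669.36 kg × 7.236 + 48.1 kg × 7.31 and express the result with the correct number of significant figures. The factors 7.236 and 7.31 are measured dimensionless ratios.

669.36 × 7.236 = 4843.48896 → 4843 kg (4 s.f., last digit at the 10^0 place).
48.1 × 7.31 = 351.611 → 352 kg (3 s.f., last digit at the 10^0 place).
Sum: 5195.09996 kg; keep the coarser place, 10^0.
Result: 5195 kg.

5195 kg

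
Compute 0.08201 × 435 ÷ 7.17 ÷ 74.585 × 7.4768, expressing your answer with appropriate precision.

0.499

0.08201 × 435 ÷ 7.17 ÷ 74.585 × 7.4768 = 0.498770986684…
Multiplication/division keeps the fewest significant figures: 0.08201 → 4 s.f., 435 → 3 s.f., 7.17 → 3 s.f., 74.585 → 5 s.f., 7.4768 → 5 s.f.; limit is 3.
Rounded to 3 significant figures: 0.499.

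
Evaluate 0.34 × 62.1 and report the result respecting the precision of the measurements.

21

0.34 × 62.1 = 21.114
Multiplication/division keeps the fewest significant figures: 0.34 → 2 s.f., 62.1 → 3 s.f.; limit is 2.
Rounded to 2 significant figures: 21.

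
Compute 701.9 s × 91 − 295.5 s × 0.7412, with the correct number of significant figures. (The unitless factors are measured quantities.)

701.9 × 91 = 63872.9 → 6.4 × 10^4 s (2 s.f., last digit at the 10^3 place).
295.5 × 0.7412 = 219.0246 → 219.0 s (4 s.f., last digit at the 10^-1 place).
Difference: 63653.8754 s; keep the coarser place, 10^3.
Result: 6.4 × 10^4 s.

6.4 × 10^4 s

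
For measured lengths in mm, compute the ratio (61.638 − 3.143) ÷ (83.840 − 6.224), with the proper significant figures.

61.638 − 3.143 = 58.495, limited to 3 d.p. → 5 s.f.; 83.840 − 6.224 = 77.616, limited to 3 d.p. → 5 s.f.
Carrying full precision, 58.495 ÷ 77.616 = 0.753646155432…; keep min(5, 5) = 5 s.f.
Rounded to 5 significant figures: 0.75365.

0.75365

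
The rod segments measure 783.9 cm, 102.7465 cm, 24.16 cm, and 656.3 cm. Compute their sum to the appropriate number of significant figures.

1567.1 cm

783.9 cm + 102.7465 cm + 24.16 cm + 656.3 cm = 1567.1065 cm.
Addition/subtraction keeps the fewest decimal places: 783.9 → 1 decimal place, 102.7465 → 4 decimal places, 24.16 → 2 decimal places, 656.3 → 1 decimal place; limit is 1.
Rounded to 1 decimal place: 1567.1 cm.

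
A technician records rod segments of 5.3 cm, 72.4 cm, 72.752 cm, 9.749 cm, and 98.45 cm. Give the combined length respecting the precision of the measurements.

5.3 cm + 72.4 cm + 72.752 cm + 9.749 cm + 98.45 cm = 258.651 cm.
Addition/subtraction keeps the fewest decimal places: 5.3 → 1 decimal place, 72.4 → 1 decimal place, 72.752 → 3 decimal places, 9.749 → 3 decimal places, 98.45 → 2 decimal places; limit is 1.
Rounded to 1 decimal place: 2.587 × 10² cm.

2.587 × 10² cm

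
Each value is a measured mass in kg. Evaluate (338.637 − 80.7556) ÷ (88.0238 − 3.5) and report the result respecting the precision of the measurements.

338.637 − 80.7556 = 257.8814, limited to 3 d.p. → 6 s.f.; 88.0238 − 3.5 = 84.5238, limited to 1 d.p. → 3 s.f.
Carrying full precision, 257.8814 ÷ 84.5238 = 3.05099155504…; keep min(6, 3) = 3 s.f.
Rounded to 3 significant figures: 3.05.

3.05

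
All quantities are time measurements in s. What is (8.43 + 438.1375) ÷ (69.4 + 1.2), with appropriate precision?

6.33

8.43 + 438.1375 = 446.5675, limited to 2 d.p. → 5 s.f.; 69.4 + 1.2 = 70.6, limited to 1 d.p. → 3 s.f.
Carrying full precision, 446.5675 ÷ 70.6 = 6.32531869688…; keep min(5, 3) = 3 s.f.
Rounded to 3 significant figures: 6.33.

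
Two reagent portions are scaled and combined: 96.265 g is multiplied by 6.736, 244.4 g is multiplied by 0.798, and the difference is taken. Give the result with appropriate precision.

453 g

96.265 × 6.736 = 648.44104 → 648.4 g (4 s.f., last digit at the 10^-1 place).
244.4 × 0.798 = 195.0312 → 195 g (3 s.f., last digit at the 10^0 place).
Difference: 453.40984 g; keep the coarser place, 10^0.
Result: 453 g.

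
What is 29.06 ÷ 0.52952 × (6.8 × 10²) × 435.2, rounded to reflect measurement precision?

1.6 × 10⁷

29.06 ÷ 0.52952 × (6.8 × 10²) × 435.2 = 16240935.4887…
Multiplication/division keeps the fewest significant figures: 29.06 → 4 s.f., 0.52952 → 5 s.f., 6.8 × 10² → 2 s.f., 435.2 → 4 s.f.; limit is 2.
Rounded to 2 significant figures: 1.6 × 10⁷.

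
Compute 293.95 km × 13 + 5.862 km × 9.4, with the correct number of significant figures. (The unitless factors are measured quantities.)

293.95 × 13 = 3821.35 → 3.8 × 10³ km (2 s.f., last digit at the 10^2 place).
5.862 × 9.4 = 55.1028 → 55 km (2 s.f., last digit at the 10^0 place).
Sum: 3876.4528 km; keep the coarser place, 10^2.
Result: 3.9 × 10³ km.

3.9 × 10³ km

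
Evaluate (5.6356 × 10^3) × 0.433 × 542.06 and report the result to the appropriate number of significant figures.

1.32 × 10^6

(5.6356 × 10^3) × 0.433 × 542.06 = 1322742.83449…
Multiplication/division keeps the fewest significant figures: 5.6356 × 10^3 → 5 s.f., 0.433 → 3 s.f., 542.06 → 5 s.f.; limit is 3.
Rounded to 3 significant figures: 1.32 × 10^6.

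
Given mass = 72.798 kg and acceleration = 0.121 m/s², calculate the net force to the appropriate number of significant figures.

net force = 72.798 kg × 0.121 m/s² = 8.808558 N.
72.798 has 5 significant figures; 0.121 has 3.
Division/multiplication keeps the fewest: 3 significant figures.
Rounded: 8.81 N.

8.81 N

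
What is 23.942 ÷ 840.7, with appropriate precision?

23.942 ÷ 840.7 = 0.0284786487451…
Multiplication/division keeps the fewest significant figures: 23.942 → 5 s.f., 840.7 → 4 s.f.; limit is 4.
Rounded to 4 significant figures: 0.02848.

0.02848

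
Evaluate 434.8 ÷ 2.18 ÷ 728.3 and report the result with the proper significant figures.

0.274

434.8 ÷ 2.18 ÷ 728.3 = 0.273856297246…
Multiplication/division keeps the fewest significant figures: 434.8 → 4 s.f., 2.18 → 3 s.f., 728.3 → 4 s.f.; limit is 3.
Rounded to 3 significant figures: 0.274.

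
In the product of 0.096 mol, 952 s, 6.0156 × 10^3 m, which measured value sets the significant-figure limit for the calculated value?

0.096 mol → 2 s.f.; 952 s → 3 s.f.; 6.0156 × 10^3 m → 5 s.f.
The fewest is 2 significant figures, from 0.096 mol.

0.096 mol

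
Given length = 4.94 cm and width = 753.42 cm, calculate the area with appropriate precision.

3.72 × 10^3 cm²

area = 4.94 cm × 753.42 cm = 3721.8948 cm².
4.94 has 3 significant figures; 753.42 has 5.
Division/multiplication keeps the fewest: 3 significant figures.
Rounded: 3.72 × 10^3 cm².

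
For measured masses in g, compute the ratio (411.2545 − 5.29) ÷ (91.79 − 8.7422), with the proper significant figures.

4.888

411.2545 − 5.29 = 405.9645, limited to 2 d.p. → 5 s.f.; 91.79 − 8.7422 = 83.0478, limited to 2 d.p. → 4 s.f.
Carrying full precision, 405.9645 ÷ 83.0478 = 4.88832335113…; keep min(5, 4) = 4 s.f.
Rounded to 4 significant figures: 4.888.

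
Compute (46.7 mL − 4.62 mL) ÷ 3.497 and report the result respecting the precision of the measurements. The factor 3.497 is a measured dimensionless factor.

12.0 mL

46.7 mL − 4.62 mL = 42.08 mL; the difference is limited to 1 decimal place (3 s.f.).
Carrying full precision, 42.08 ÷ 3.497 = 12.0331712897… mL; 3.497 has 4 s.f., so the result keeps min(3, 4) = 3 s.f.
Rounded to 3 significant figures: 12.0 mL.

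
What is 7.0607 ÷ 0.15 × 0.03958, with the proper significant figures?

1.9

7.0607 ÷ 0.15 × 0.03958 = 1.86308337333…
Multiplication/division keeps the fewest significant figures: 7.0607 → 5 s.f., 0.15 → 2 s.f., 0.03958 → 4 s.f.; limit is 2.
Rounded to 2 significant figures: 1.9.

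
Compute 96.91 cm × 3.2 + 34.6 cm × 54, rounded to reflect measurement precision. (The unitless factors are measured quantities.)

96.91 × 3.2 = 310.112 → 3.1 × 10² cm (2 s.f., last digit at the 10^1 place).
34.6 × 54 = 1868.4 → 1.9 × 10³ cm (2 s.f., last digit at the 10^2 place).
Sum: 2178.512 cm; keep the coarser place, 10^2.
Result: 2.2 × 10³ cm.

2.2 × 10³ cm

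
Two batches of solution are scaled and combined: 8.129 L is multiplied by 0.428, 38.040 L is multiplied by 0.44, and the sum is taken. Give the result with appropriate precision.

8.129 × 0.428 = 3.479212 → 3.48 L (3 s.f., last digit at the 10^-2 place).
38.040 × 0.44 = 16.7376 → 17 L (2 s.f., last digit at the 10^0 place).
Sum: 20.216812 L; keep the coarser place, 10^0.
Result: 2.0 × 10^1 L.

2.0 × 10^1 L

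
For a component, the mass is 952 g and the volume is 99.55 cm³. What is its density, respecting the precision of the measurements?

density = 952 g ÷ 99.55 cm³ = 9.56303365143… g/cm³.
952 has 3 significant figures; 99.55 has 4.
Division/multiplication keeps the fewest: 3 significant figures.
Rounded: 9.56 g/cm³.

9.56 g/cm³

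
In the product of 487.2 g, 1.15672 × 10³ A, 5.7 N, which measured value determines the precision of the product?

487.2 g → 4 s.f.; 1.15672 × 10³ A → 6 s.f.; 5.7 N → 2 s.f.
The fewest is 2 significant figures, from 5.7 N.

5.7 N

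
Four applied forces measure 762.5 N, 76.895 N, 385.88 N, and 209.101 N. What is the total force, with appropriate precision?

1.4344 × 10³ N

762.5 N + 76.895 N + 385.88 N + 209.101 N = 1434.376 N.
Addition/subtraction keeps the fewest decimal places: 762.5 → 1 decimal place, 76.895 → 3 decimal places, 385.88 → 2 decimal places, 209.101 → 3 decimal places; limit is 1.
Rounded to 1 decimal place: 1.4344 × 10³ N.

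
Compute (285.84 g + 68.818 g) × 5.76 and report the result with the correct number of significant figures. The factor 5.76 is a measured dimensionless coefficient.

2.04 × 10^3 g

285.84 g + 68.818 g = 354.658 g; the sum is limited to 2 decimal places (5 s.f.).
Carrying full precision, 354.658 × 5.76 = 2042.83008 g; 5.76 has 3 s.f., so the result keeps min(5, 3) = 3 s.f.
Rounded to 3 significant figures: 2.04 × 10^3 g.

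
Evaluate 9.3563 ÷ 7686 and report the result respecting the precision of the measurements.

0.001217

9.3563 ÷ 7686 = 0.0012173172001…
Multiplication/division keeps the fewest significant figures: 9.3563 → 5 s.f., 7686 → 4 s.f.; limit is 4.
Rounded to 4 significant figures: 0.001217.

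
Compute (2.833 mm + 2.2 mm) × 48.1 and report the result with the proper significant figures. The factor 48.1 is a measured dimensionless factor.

2.833 mm + 2.2 mm = 5.033 mm; the sum is limited to 1 decimal place (2 s.f.).
Carrying full precision, 5.033 × 48.1 = 242.0873 mm; 48.1 has 3 s.f., so the result keeps min(2, 3) = 2 s.f.
Rounded to 2 significant figures: 2.4 × 10² mm.

2.4 × 10² mm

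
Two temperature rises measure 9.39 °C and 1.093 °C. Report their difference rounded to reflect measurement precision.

8.30 °C

9.39 °C − 1.093 °C = 8.297 °C.
Addition/subtraction keeps the fewest decimal places: 9.39 → 2 decimal places, 1.093 → 3 decimal places; limit is 2.
Rounded to 2 decimal places: 8.30 °C.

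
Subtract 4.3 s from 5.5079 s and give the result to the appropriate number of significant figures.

1.2 s

5.5079 s − 4.3 s = 1.2079 s.
Addition/subtraction keeps the fewest decimal places: 5.5079 → 4 decimal places, 4.3 → 1 decimal place; limit is 1.
Rounded to 1 decimal place: 1.2 s.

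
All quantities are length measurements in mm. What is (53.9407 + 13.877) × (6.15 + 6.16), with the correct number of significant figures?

834.8 mm²

53.9407 + 13.877 = 67.8177, limited to 3 d.p. → 5 s.f.; 6.15 + 6.16 = 12.31, limited to 2 d.p. → 4 s.f.
Carrying full precision, 67.8177 × 12.31 = 834.835887; keep min(5, 4) = 4 s.f.
Rounded to 4 significant figures: 834.8 mm².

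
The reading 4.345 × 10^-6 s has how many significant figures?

4

4.345 × 10^-6: in scientific notation every digit of the coefficient is significant.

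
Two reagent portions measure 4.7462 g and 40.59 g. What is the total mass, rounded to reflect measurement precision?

45.34 g

4.7462 g + 40.59 g = 45.3362 g.
Addition/subtraction keeps the fewest decimal places: 4.7462 → 4 decimal places, 40.59 → 2 decimal places; limit is 2.
Rounded to 2 decimal places: 45.34 g.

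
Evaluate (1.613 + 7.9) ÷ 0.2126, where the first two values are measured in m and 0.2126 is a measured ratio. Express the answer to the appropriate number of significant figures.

45 m

1.613 m + 7.9 m = 9.513 m; the sum is limited to 1 decimal place (2 s.f.).
Carrying full precision, 9.513 ÷ 0.2126 = 44.7460018815… m; 0.2126 has 4 s.f., so the result keeps min(2, 4) = 2 s.f.
Rounded to 2 significant figures: 45 m.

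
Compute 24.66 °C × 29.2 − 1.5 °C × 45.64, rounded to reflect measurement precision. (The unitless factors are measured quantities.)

24.66 × 29.2 = 720.072 → 7.20 × 10^2 °C (3 s.f., last digit at the 10^0 place).
1.5 × 45.64 = 68.46 → 68 °C (2 s.f., last digit at the 10^0 place).
Difference: 651.612 °C; keep the coarser place, 10^0.
Result: 652 °C.

652 °C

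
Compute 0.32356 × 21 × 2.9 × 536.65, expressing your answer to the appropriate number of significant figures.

1.1 × 10⁴

0.32356 × 21 × 2.9 × 536.65 = 10574.5830666
Multiplication/division keeps the fewest significant figures: 0.32356 → 5 s.f., 21 → 2 s.f., 2.9 → 2 s.f., 536.65 → 5 s.f.; limit is 2.
Rounded to 2 significant figures: 1.1 × 10⁴.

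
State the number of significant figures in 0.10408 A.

0.10408: leading zeros are not significant; zeros between nonzero digits are significant.

5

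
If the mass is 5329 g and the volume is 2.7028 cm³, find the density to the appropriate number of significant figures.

density = 5329 g ÷ 2.7028 cm³ = 1971.65902028… g/cm³.
5329 has 4 significant figures; 2.7028 has 5.
Division/multiplication keeps the fewest: 4 significant figures.
Rounded: 1972 g/cm³.

1972 g/cm³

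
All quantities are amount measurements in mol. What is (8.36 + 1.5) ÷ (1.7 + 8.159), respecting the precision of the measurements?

8.36 + 1.5 = 9.86, limited to 1 d.p. → 2 s.f.; 1.7 + 8.159 = 9.859, limited to 1 d.p. → 2 s.f.
Carrying full precision, 9.86 ÷ 9.859 = 1.00010143017…; keep min(2, 2) = 2 s.f.
Rounded to 2 significant figures: 1.0.

1.0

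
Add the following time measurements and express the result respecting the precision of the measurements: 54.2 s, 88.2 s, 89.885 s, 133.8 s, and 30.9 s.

397.0 s

54.2 s + 88.2 s + 89.885 s + 133.8 s + 30.9 s = 396.985 s.
Addition/subtraction keeps the fewest decimal places: 54.2 → 1 decimal place, 88.2 → 1 decimal place, 89.885 → 3 decimal places, 133.8 → 1 decimal place, 30.9 → 1 decimal place; limit is 1.
Rounded to 1 decimal place: 397.0 s.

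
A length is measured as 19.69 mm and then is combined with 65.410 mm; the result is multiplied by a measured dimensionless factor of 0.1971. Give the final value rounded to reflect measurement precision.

16.77 mm

19.69 mm + 65.410 mm = 85.100 mm; the sum is limited to 2 decimal places (4 s.f.).
Carrying full precision, 85.100 × 0.1971 = 16.77321 mm; 0.1971 has 4 s.f., so the result keeps min(4, 4) = 4 s.f.
Rounded to 4 significant figures: 16.77 mm.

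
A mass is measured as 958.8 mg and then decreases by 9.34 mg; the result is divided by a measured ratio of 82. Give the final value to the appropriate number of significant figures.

958.8 mg − 9.34 mg = 949.46 mg; the difference is limited to 1 decimal place (4 s.f.).
Carrying full precision, 949.46 ÷ 82 = 11.5787804878… mg; 82 has 2 s.f., so the result keeps min(4, 2) = 2 s.f.
Rounded to 2 significant figures: 12 mg.

12 mg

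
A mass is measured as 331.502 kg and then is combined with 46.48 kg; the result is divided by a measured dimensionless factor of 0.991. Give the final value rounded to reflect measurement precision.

331.502 kg + 46.48 kg = 377.982 kg; the sum is limited to 2 decimal places (5 s.f.).
Carrying full precision, 377.982 ÷ 0.991 = 381.414732593… kg; 0.991 has 3 s.f., so the result keeps min(5, 3) = 3 s.f.
Rounded to 3 significant figures: 3.81 × 10^2 kg.

3.81 × 10^2 kg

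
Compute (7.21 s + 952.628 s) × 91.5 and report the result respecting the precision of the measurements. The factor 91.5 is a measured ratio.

7.21 s + 952.628 s = 959.838 s; the sum is limited to 2 decimal places (5 s.f.).
Carrying full precision, 959.838 × 91.5 = 87825.177 s; 91.5 has 3 s.f., so the result keeps min(5, 3) = 3 s.f.
Rounded to 3 significant figures: 8.78 × 10^4 s.

8.78 × 10^4 s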